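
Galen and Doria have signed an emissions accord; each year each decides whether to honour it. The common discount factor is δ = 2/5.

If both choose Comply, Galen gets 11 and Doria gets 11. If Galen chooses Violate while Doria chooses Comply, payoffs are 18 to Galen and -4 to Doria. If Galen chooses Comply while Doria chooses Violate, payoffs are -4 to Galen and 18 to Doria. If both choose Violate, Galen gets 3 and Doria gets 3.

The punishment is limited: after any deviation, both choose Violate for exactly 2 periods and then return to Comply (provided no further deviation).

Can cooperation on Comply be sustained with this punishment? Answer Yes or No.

No

A one-shot deviation gives 18 now, then 3 for 2 periods, then back to 11.
Gain from deviating: (18−11) today; loss: (11−3) in each of the next 2 periods.
No-deviation condition: (11−3)(δ+…+δ^2) ≥ 18−11, i.e. δ+…+δ^2 ≥ 7/8.
At δ = 2/5: δ+…+δ^2 = 0.5600 < 0.8750.
So cooperation is not sustainable.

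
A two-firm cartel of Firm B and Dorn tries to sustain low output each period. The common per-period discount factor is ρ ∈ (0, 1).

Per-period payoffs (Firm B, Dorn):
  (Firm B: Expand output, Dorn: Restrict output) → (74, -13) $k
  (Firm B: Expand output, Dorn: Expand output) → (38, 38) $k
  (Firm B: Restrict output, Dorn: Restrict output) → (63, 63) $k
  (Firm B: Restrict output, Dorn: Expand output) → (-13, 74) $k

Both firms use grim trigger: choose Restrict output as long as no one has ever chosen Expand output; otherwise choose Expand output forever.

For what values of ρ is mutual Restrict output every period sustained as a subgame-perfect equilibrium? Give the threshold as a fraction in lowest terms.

11/36

63/(1−ρ) ≥ 74 + 38ρ/(1−ρ)
63 ≥ 74 − 36ρ
ρ ≥ 11/36.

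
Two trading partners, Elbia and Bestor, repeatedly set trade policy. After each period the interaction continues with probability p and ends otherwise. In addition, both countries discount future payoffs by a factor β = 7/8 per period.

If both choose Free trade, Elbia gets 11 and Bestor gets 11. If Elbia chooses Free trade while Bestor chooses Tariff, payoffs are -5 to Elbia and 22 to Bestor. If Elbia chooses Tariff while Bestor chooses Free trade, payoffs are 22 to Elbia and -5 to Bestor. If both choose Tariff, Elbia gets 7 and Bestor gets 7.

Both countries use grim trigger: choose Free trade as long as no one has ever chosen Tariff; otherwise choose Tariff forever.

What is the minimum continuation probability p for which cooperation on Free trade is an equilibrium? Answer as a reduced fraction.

88/105

With continuation probability p and discount β, the effective per-period discount factor is βp.
Grim-trigger IC: βp ≥ (22−11)/(22−7) = 11/15.
So p ≥ (11/15)/(7/8) = 88/105.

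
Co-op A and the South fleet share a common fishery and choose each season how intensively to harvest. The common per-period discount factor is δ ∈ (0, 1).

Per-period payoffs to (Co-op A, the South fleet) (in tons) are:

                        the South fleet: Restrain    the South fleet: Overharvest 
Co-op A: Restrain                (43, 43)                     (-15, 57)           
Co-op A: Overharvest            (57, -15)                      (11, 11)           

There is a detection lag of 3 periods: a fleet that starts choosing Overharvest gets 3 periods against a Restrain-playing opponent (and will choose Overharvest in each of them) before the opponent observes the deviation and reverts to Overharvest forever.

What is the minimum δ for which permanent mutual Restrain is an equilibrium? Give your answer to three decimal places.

0.673

Deviating for the 3 undetected periods gains 57−43 = 14 per period over cooperation, then loses 43−11 = 32 per period forever once punishment starts.
Gain: 14(1 + δ + … + δ^2); loss: 32·δ^3/(1−δ).
No profitable deviation ⇔ 14(1−δ^3) ≤ 32·δ^3, i.e. δ^3 ≥ 14/(14+32) = 7/23.
Hence δ ≥ (7/23)^(1/3) ≈ 0.673.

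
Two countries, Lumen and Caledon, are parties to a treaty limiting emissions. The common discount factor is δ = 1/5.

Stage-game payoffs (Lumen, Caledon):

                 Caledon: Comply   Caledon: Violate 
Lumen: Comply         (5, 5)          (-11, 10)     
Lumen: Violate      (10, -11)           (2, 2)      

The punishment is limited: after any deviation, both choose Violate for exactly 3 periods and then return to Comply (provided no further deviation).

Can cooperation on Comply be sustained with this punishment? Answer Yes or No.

No

Comparing payoff streams over the 4 periods until play realigns: cooperate → 5(1+δ+…+δ^3); deviate → 10 + 2(δ+…+δ^3).
Cooperation is sustained iff (5−2)(δ+…+δ^3) ≥ 10−5.
δ+…+δ^3 = 1/5·(1−(1/5)^3)/(1−1/5) = 0.2480, and (10−5)/(5−2) = 1.6667.
0.2480 < 1.6667, so cooperation is not sustainable.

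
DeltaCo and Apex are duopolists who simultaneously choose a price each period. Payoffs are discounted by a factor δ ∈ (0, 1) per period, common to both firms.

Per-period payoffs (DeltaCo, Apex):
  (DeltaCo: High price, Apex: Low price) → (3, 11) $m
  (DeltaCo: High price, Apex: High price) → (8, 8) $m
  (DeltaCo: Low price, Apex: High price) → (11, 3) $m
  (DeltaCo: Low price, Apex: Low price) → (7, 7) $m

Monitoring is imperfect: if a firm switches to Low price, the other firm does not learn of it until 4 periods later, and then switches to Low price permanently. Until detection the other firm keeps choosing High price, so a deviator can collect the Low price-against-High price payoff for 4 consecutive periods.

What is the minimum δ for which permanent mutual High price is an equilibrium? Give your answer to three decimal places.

0.931

Deviating for the 4 undetected periods gains 11−8 = 3 per period over cooperation, then loses 8−7 = 1 per period forever once punishment starts.
Gain: 3(1 + δ + … + δ^3); loss: 1·δ^4/(1−δ).
No profitable deviation ⇔ 3(1−δ^4) ≤ 1·δ^4, i.e. δ^4 ≥ 3/(3+1) = 3/4.
Hence δ ≥ (3/4)^(1/4) ≈ 0.931.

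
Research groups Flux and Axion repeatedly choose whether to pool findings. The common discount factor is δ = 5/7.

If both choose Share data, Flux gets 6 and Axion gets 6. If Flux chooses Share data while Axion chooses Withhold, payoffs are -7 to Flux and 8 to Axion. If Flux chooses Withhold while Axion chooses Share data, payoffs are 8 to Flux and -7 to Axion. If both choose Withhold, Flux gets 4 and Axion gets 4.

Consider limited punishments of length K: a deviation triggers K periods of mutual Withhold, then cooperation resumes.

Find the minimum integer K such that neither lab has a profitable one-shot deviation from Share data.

Need Σ_{k=1}^{K} δ^k ≥ (8−6)/(6−4) = 1.0000 at δ = 5/7.
At K = 1 the sum is 0.7143 < 1.0000; at K = 2 it is 1.2245 ≥ 1.0000.
So the minimum punishment length is K = 2.

2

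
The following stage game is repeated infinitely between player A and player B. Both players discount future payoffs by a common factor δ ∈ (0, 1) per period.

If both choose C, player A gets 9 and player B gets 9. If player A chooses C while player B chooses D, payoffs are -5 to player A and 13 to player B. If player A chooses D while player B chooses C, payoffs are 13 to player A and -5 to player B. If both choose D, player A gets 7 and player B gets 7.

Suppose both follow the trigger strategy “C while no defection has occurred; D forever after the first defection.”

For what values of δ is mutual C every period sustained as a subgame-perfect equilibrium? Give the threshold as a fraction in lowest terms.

2/3

9/(1−δ) ≥ 13 + 7δ/(1−δ)
9 ≥ 13 − 6δ
δ ≥ 4/6 = 2/3.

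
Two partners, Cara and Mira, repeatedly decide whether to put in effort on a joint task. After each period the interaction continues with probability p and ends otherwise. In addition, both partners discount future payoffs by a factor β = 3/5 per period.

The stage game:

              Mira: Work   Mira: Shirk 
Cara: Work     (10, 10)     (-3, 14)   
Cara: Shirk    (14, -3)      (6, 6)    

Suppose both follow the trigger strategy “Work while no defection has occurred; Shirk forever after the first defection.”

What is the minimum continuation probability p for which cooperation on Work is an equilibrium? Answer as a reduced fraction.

5/6

Expected continuation weight on next period's payoff is β·p = 3/5·p, which plays the role of the discount factor.
Cooperation requires 3/5·p ≥ (14−10)/(14−6) = 1/2, hence p ≥ 5/6.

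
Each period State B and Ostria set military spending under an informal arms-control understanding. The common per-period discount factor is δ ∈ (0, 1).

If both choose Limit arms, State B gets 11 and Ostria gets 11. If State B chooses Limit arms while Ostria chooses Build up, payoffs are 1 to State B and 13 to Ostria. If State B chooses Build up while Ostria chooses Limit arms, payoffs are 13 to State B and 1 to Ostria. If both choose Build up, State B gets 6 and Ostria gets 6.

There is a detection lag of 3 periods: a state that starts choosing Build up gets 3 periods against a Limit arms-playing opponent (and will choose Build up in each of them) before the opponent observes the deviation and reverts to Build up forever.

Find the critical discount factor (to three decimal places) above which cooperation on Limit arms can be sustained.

0.659

Deviating for the 3 undetected periods gains 13−11 = 2 per period over cooperation, then loses 11−6 = 5 per period forever once punishment starts.
Gain: 2(1 + δ + … + δ^2); loss: 5·δ^3/(1−δ).
No profitable deviation ⇔ 2(1−δ^3) ≤ 5·δ^3, i.e. δ^3 ≥ 2/(2+5) = 2/7.
Hence δ ≥ (2/7)^(1/3) ≈ 0.659.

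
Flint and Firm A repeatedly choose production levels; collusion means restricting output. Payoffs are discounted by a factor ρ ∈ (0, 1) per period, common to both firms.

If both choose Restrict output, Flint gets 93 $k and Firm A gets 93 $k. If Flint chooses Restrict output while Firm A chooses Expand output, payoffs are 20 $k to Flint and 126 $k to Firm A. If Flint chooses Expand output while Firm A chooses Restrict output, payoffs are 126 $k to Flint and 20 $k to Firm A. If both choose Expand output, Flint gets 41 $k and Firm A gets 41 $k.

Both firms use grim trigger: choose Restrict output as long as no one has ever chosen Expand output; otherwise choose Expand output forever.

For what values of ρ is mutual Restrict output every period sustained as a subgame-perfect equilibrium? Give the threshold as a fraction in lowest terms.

Cooperation forever yields 93 each period: 93/(1−ρ).
Deviating yields 126 once, then 41 forever: 126 + 41ρ/(1−ρ).
No profitable deviation requires 93/(1−ρ) ≥ 126 + 41ρ/(1−ρ).
Multiplying by (1−ρ): 93 ≥ 126(1−ρ) + 41ρ = 126 − 85ρ.
So 85ρ ≥ 33, i.e. ρ ≥ 33/85.

33/85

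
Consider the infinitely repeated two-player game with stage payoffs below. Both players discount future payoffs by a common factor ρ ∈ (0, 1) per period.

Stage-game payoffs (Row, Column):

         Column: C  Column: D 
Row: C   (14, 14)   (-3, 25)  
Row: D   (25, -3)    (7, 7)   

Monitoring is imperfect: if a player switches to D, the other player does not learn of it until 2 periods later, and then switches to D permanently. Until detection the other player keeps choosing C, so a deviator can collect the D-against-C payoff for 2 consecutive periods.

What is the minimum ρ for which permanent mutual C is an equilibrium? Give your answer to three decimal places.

The best deviation is to choose D for all 2 undetected periods, earning 25 each, then 7 forever once detected.
Deviation value: 25(1−ρ^2)/(1−ρ) + 7ρ^2/(1−ρ); cooperation value: 14/(1−ρ).
IC: 14 ≥ 25(1−ρ^2) + 7ρ^2 = 25 − 18ρ^2.
So ρ^2 ≥ 11/18, giving ρ ≥ (11/18)^(1/2) ≈ 0.782.

0.782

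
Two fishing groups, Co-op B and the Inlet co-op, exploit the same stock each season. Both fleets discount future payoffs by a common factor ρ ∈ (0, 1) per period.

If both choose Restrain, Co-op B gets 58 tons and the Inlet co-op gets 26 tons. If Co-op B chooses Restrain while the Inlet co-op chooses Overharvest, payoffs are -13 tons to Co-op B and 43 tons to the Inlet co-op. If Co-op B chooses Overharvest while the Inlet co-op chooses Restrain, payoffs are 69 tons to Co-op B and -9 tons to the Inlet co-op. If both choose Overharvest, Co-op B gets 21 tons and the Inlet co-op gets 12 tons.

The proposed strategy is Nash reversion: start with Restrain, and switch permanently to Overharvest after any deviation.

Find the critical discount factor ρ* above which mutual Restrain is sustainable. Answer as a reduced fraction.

17/31

Co-op B: cooperation gives 58 each period; deviation gives 69 once then 21 forever.
  58/(1−ρ) ≥ 69 + 21ρ/(1−ρ) ⇒ ρ ≥ 11/48.
the Inlet co-op: cooperation gives 26 each period; deviation gives 43 once then 12 forever.
  ρ ≥ 17/31.
Both must hold, so the binding constraint is the Inlet co-op's: ρ ≥ 17/31.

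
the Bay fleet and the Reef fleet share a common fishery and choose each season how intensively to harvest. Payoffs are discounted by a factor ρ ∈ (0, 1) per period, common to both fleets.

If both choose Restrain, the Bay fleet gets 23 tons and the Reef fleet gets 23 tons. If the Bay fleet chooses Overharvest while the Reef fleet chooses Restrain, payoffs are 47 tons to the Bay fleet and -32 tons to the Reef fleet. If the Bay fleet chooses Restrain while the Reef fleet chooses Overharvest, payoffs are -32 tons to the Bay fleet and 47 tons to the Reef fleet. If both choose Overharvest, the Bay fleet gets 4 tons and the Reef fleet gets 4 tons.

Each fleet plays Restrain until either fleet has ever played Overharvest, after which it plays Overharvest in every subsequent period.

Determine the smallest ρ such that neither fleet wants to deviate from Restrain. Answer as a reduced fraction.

24/43

Cooperation forever yields 23 each period: 23/(1−ρ).
Deviating yields 47 once, then 4 forever: 47 + 4ρ/(1−ρ).
No profitable deviation requires 23/(1−ρ) ≥ 47 + 4ρ/(1−ρ).
Multiplying by (1−ρ): 23 ≥ 47(1−ρ) + 4ρ = 47 − 43ρ.
So 43ρ ≥ 24, i.e. ρ ≥ 24/43.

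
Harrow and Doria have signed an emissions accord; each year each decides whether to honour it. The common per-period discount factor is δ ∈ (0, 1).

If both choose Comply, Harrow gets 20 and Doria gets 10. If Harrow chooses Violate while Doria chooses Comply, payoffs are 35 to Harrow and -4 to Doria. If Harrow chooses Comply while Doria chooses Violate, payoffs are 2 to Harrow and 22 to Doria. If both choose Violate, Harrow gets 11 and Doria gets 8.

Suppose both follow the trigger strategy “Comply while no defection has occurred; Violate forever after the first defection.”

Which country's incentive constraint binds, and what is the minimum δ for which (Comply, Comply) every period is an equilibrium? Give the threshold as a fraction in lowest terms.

Doria; δ ≥ 6/7

Harrow's threshold: (35−20)/(35−11) = 5/8.
Doria's threshold: (22−10)/(22−8) = 6/7.
5/8 < 6/7, so Doria binds and δ* = 6/7.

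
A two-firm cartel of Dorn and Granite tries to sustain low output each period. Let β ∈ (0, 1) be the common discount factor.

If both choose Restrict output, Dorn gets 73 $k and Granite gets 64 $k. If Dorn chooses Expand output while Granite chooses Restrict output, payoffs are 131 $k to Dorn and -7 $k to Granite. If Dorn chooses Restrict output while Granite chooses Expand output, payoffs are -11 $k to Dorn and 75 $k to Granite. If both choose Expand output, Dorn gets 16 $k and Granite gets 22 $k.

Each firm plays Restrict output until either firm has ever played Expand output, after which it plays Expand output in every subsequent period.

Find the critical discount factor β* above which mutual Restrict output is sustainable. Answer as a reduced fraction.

58/115

For Dorn: deviation gain 131−73 = 58, per-period punishment loss 73−16 = 57. IC gives β ≥ 58/115.
For Granite: gain 11, loss 42 per period, so β ≥ 11/53.
The tighter constraint is Dorn's, so cooperation needs β ≥ 58/115.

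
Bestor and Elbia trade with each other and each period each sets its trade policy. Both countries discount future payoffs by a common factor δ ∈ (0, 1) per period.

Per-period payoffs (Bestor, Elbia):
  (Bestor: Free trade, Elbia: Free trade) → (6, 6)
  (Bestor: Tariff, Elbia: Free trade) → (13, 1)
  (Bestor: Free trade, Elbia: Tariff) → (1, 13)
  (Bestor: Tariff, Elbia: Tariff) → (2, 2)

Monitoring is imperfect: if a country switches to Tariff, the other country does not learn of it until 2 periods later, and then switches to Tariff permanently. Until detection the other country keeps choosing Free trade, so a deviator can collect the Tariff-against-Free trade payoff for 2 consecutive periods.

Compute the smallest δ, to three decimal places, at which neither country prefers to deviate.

0.798

Deviating for the 2 undetected periods gains 13−6 = 7 per period over cooperation, then loses 6−2 = 4 per period forever once punishment starts.
Gain: 7(1 + δ + … + δ^1); loss: 4·δ^2/(1−δ).
No profitable deviation ⇔ 7(1−δ^2) ≤ 4·δ^2, i.e. δ^2 ≥ 7/(7+4) = 7/11.
Hence δ ≥ (7/11)^(1/2) ≈ 0.798.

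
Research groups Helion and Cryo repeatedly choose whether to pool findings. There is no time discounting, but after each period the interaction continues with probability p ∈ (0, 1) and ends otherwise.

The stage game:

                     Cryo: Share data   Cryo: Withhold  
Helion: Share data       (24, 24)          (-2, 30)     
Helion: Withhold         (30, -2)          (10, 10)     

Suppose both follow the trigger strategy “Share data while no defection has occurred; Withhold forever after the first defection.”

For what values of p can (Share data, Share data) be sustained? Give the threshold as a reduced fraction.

Expected cooperation value is 24 + p·24 + p²·24 + … = 24/(1−p); deviation gives 30 + p·10/(1−p).
24 ≥ 30(1−p) + 10p ⇒ 20p ≥ 6 ⇒ p ≥ 6/20 = 3/10.

3/10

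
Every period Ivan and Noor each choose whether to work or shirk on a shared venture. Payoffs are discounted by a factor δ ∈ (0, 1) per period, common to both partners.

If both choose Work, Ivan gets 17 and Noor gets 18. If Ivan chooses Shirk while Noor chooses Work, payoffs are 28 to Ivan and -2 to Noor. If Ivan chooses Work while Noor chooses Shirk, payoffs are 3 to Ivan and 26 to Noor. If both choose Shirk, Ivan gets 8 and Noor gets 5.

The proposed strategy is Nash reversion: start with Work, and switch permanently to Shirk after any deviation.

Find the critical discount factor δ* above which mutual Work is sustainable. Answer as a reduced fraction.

11/20

For Ivan: deviation gain 28−17 = 11, per-period punishment loss 17−8 = 9. IC gives δ ≥ 11/20.
For Noor: gain 8, loss 13 per period, so δ ≥ 8/21.
The tighter constraint is Ivan's, so cooperation needs δ ≥ 11/20.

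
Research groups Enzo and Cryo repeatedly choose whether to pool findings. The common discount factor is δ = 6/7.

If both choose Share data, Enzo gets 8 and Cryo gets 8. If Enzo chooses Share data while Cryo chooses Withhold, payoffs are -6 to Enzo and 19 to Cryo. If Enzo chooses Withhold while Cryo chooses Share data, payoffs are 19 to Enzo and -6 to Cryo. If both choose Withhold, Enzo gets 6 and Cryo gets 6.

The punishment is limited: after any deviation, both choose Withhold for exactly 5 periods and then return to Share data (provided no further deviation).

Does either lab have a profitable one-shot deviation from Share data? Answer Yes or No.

Yes

Comparing payoff streams over the 6 periods until play realigns: cooperate → 8(1+δ+…+δ^5); deviate → 19 + 6(δ+…+δ^5).
Cooperation is sustained iff (8−6)(δ+…+δ^5) ≥ 19−8.
δ+…+δ^5 = 6/7·(1−(6/7)^5)/(1−6/7) = 3.2240, and (19−8)/(8−6) = 5.5000.
3.2240 < 5.5000, so cooperation is not sustainable.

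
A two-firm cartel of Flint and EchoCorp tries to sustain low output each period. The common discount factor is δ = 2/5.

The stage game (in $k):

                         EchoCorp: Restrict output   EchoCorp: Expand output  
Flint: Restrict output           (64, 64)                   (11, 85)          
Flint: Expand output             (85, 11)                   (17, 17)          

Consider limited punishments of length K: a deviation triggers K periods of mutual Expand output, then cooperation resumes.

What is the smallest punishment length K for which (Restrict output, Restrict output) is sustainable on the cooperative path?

2

No profitable deviation requires (64−17)(δ+…+δ^K) ≥ 85−64, i.e. δ+…+δ^K ≥ 21/47 ≈ 0.4468.
With δ = 2/5, the partial sums are K=1: 0.4000, K=2: 0.5600.
K = 2 is the first length at which the sum reaches 0.4468.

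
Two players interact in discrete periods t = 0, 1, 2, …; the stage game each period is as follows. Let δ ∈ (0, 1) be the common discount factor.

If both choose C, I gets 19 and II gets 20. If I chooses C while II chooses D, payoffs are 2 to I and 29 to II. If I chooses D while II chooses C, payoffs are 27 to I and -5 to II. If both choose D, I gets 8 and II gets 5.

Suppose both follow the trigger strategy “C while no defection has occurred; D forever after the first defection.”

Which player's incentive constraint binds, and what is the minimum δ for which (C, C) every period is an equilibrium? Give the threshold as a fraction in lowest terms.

I; δ ≥ 8/19

I: cooperation gives 19 each period; deviation gives 27 once then 8 forever.
  19/(1−δ) ≥ 27 + 8δ/(1−δ) ⇒ δ ≥ 8/19.
II: cooperation gives 20 each period; deviation gives 29 once then 5 forever.
  δ ≥ 9/24 = 3/8.
Both must hold, so the binding constraint is I's: δ ≥ 8/19.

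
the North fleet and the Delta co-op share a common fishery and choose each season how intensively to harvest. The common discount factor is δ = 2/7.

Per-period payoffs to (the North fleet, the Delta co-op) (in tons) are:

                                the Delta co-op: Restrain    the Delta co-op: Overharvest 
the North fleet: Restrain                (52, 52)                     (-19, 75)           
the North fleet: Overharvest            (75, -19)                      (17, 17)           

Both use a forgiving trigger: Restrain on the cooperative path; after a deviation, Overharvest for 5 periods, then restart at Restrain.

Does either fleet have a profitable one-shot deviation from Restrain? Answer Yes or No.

Comparing payoff streams over the 6 periods until play realigns: cooperate → 52(1+δ+…+δ^5); deviate → 75 + 17(δ+…+δ^5).
Cooperation is sustained iff (52−17)(δ+…+δ^5) ≥ 75−52.
δ+…+δ^5 = 2/7·(1−(2/7)^5)/(1−2/7) = 0.3992, and (75−52)/(52−17) = 0.6571.
0.3992 < 0.6571, so cooperation is not sustainable.

Yes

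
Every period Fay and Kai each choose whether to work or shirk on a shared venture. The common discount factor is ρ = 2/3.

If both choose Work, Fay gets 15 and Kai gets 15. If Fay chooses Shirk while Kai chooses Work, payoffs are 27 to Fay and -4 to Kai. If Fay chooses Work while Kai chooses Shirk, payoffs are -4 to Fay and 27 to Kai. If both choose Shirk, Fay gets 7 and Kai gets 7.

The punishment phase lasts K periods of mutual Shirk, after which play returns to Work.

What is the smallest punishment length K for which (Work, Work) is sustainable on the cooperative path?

4

No profitable deviation requires (15−7)(ρ+…+ρ^K) ≥ 27−15, i.e. ρ+…+ρ^K ≥ 3/2 ≈ 1.5000.
With ρ = 2/3, the partial sums are K=1: 0.6667, K=2: 1.1111, K=3: 1.4074, K=4: 1.6049.
K = 4 is the first length at which the sum reaches 1.5000.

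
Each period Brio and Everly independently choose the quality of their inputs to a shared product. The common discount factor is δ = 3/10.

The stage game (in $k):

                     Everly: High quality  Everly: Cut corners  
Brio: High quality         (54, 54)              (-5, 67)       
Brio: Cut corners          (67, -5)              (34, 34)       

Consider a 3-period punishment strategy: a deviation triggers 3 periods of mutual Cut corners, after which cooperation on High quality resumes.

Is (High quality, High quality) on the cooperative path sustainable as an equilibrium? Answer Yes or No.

Comparing payoff streams over the 4 periods until play realigns: cooperate → 54(1+δ+…+δ^3); deviate → 67 + 34(δ+…+δ^3).
Cooperation is sustained iff (54−34)(δ+…+δ^3) ≥ 67−54.
δ+…+δ^3 = 3/10·(1−(3/10)^3)/(1−3/10) = 0.4170, and (67−54)/(54−34) = 0.6500.
0.4170 < 0.6500, so cooperation is not sustainable.

No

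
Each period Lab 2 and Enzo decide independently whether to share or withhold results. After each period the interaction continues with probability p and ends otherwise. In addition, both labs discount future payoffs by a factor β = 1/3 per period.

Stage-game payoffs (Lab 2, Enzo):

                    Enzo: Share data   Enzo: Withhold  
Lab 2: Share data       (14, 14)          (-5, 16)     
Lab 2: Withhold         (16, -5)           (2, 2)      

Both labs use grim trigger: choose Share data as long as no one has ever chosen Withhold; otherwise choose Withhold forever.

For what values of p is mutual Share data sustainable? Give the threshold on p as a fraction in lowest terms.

With continuation probability p and discount β, the effective per-period discount factor is βp.
Grim-trigger IC: βp ≥ (16−14)/(16−2) = 1/7.
So p ≥ (1/7)/(1/3) = 3/7.

3/7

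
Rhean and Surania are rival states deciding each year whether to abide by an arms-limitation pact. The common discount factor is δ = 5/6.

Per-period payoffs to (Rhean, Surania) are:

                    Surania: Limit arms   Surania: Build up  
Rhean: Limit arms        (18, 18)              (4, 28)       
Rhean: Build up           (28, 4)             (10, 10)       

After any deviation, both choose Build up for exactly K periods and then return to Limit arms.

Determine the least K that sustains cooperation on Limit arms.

IC: δ(1−δ^K)/(1−δ) ≥ (28−18)/(18−10) = 5/4.
With δ = 5/6: need 1 − δ^K ≥ 5/4·(1−5/6)/(5/6), i.e. δ^K ≤ 0.7500.
Since (5/6)^1 = 0.8333 and (5/6)^2 = 0.6944, the smallest such K is 2.

2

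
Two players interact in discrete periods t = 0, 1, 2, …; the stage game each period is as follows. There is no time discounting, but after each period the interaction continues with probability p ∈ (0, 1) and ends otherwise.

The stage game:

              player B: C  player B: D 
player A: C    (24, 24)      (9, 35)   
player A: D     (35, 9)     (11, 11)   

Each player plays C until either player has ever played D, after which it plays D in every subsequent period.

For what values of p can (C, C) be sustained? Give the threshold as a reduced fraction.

Expected cooperation value is 24 + p·24 + p²·24 + … = 24/(1−p); deviation gives 35 + p·11/(1−p).
24 ≥ 35(1−p) + 11p ⇒ 24p ≥ 11 ⇒ p ≥ 11/24.

11/24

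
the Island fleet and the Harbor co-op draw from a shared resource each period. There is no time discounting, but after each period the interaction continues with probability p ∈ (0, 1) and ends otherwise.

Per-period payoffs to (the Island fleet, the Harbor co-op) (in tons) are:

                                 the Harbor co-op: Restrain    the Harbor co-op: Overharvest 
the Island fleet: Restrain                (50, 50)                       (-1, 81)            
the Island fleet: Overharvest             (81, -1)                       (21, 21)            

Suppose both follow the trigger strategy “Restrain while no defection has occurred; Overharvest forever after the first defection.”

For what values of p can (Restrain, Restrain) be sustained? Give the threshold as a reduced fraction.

With no time discounting, the continuation probability p plays the role of the discount factor.
Grim-trigger IC: 50/(1−p) ≥ 81 + 21p/(1−p) ⇒ p ≥ (81−50)/(81−21) = 31/60.

31/60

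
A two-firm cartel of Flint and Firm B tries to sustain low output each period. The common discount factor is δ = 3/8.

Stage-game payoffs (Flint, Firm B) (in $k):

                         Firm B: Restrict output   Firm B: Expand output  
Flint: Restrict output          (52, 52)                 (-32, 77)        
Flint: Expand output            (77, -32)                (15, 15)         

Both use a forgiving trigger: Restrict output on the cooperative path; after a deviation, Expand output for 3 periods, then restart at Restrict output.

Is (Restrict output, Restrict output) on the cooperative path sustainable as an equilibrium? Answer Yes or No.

No

A one-shot deviation gives 77 now, then 15 for 3 periods, then back to 52.
Gain from deviating: (77−52) today; loss: (52−15) in each of the next 3 periods.
No-deviation condition: (52−15)(δ+…+δ^3) ≥ 77−52, i.e. δ+…+δ^3 ≥ 25/37.
At δ = 3/8: δ+…+δ^3 = 0.5684 < 0.6757.
So cooperation is not sustainable.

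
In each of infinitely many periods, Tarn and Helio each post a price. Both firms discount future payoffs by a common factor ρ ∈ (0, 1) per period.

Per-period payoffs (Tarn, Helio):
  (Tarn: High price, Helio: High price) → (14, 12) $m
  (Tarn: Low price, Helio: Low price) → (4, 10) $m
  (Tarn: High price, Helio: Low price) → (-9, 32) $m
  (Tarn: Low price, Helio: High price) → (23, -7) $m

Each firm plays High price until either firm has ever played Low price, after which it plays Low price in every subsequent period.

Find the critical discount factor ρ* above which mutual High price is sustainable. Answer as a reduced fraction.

10/11

For Tarn: deviation gain 23−14 = 9, per-period punishment loss 14−4 = 10. IC gives ρ ≥ 9/19.
For Helio: gain 20, loss 2 per period, so ρ ≥ 20/22 = 10/11.
The tighter constraint is Helio's, so cooperation needs ρ ≥ 10/11.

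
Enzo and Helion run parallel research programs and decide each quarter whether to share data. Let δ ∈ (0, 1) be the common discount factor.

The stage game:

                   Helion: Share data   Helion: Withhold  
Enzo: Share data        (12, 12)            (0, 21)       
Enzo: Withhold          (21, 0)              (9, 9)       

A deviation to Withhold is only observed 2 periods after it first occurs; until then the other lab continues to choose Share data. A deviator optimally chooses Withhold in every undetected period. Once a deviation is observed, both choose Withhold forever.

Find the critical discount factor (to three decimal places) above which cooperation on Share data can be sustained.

Deviating for the 2 undetected periods gains 21−12 = 9 per period over cooperation, then loses 12−9 = 3 per period forever once punishment starts.
Gain: 9(1 + δ + … + δ^1); loss: 3·δ^2/(1−δ).
No profitable deviation ⇔ 9(1−δ^2) ≤ 3·δ^2, i.e. δ^2 ≥ 9/(9+3) = 3/4.
Hence δ ≥ (3/4)^(1/2) ≈ 0.866.

0.866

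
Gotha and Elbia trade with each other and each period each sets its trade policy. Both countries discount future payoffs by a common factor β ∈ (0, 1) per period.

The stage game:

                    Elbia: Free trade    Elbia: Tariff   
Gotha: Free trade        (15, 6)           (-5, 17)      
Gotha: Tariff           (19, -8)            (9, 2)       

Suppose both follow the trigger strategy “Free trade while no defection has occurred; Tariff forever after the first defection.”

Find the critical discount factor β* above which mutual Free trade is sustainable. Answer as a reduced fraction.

Gotha's threshold: (19−15)/(19−9) = 2/5.
Elbia's threshold: (17−6)/(17−2) = 11/15.
2/5 < 11/15, so Elbia binds and β* = 11/15.

11/15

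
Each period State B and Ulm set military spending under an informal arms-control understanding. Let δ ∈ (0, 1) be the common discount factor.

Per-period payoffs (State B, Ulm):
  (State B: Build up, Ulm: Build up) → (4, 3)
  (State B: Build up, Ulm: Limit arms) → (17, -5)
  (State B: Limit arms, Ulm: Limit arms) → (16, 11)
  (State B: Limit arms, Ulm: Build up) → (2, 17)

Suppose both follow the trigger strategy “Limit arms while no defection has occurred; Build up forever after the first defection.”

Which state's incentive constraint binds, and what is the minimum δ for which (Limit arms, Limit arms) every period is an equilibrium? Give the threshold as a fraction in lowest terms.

Ulm; δ ≥ 3/7

State B: cooperation gives 16 each period; deviation gives 17 once then 4 forever.
  16/(1−δ) ≥ 17 + 4δ/(1−δ) ⇒ δ ≥ 1/13.
Ulm: cooperation gives 11 each period; deviation gives 17 once then 3 forever.
  δ ≥ 6/14 = 3/7.
Both must hold, so the binding constraint is Ulm's: δ ≥ 3/7.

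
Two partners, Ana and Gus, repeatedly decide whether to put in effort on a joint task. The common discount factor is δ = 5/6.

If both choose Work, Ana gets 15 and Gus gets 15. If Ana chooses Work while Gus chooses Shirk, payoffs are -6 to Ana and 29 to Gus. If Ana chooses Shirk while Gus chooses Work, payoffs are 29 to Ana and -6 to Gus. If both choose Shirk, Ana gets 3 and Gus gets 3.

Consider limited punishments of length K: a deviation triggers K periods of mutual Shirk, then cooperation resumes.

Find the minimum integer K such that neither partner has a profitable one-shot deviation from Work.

2

IC: δ(1−δ^K)/(1−δ) ≥ (29−15)/(15−3) = 7/6.
With δ = 5/6: need 1 − δ^K ≥ 7/6·(1−5/6)/(5/6), i.e. δ^K ≤ 0.7667.
Since (5/6)^1 = 0.8333 and (5/6)^2 = 0.6944, the smallest such K is 2.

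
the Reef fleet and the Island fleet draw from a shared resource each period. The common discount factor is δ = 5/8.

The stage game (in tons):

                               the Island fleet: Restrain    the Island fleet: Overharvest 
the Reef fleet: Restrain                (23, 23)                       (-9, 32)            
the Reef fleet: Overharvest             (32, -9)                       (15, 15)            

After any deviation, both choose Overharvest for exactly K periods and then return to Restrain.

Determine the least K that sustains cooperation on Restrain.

IC: δ(1−δ^K)/(1−δ) ≥ (32−23)/(23−15) = 9/8.
With δ = 5/8: need 1 − δ^K ≥ 9/8·(1−5/8)/(5/8), i.e. δ^K ≤ 0.3250.
Since (5/8)^2 = 0.3906 and (5/8)^3 = 0.2441, the smallest such K is 3.

3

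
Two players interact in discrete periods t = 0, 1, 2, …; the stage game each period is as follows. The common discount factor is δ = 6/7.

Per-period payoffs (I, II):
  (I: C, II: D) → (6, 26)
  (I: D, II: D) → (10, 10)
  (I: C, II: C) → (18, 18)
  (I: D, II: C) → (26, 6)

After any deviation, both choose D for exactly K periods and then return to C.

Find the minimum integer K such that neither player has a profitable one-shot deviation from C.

IC: δ(1−δ^K)/(1−δ) ≥ (26−18)/(18−10) = 1.
With δ = 6/7: need 1 − δ^K ≥ 1·(1−6/7)/(6/7), i.e. δ^K ≤ 0.8333.
Since (6/7)^1 = 0.8571 and (6/7)^2 = 0.7347, the smallest such K is 2.

2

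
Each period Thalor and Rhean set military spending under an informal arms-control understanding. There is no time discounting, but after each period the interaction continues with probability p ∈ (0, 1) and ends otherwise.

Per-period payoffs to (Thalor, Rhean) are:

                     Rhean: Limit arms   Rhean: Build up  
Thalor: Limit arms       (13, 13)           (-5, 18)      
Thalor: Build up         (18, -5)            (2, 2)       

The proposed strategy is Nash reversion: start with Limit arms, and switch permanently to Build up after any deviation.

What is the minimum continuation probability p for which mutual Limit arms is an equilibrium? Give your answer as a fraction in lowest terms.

5/16

Expected cooperation value is 13 + p·13 + p²·13 + … = 13/(1−p); deviation gives 18 + p·2/(1−p).
13 ≥ 18(1−p) + 2p ⇒ 16p ≥ 5 ⇒ p ≥ 5/16.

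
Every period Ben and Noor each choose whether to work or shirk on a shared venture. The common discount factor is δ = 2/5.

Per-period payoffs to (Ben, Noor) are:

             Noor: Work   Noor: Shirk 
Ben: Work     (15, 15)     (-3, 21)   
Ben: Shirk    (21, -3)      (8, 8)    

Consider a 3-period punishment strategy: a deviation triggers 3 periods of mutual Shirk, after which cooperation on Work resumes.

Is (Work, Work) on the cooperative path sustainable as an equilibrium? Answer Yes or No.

No

Comparing payoff streams over the 4 periods until play realigns: cooperate → 15(1+δ+…+δ^3); deviate → 21 + 8(δ+…+δ^3).
Cooperation is sustained iff (15−8)(δ+…+δ^3) ≥ 21−15.
δ+…+δ^3 = 2/5·(1−(2/5)^3)/(1−2/5) = 0.6240, and (21−15)/(15−8) = 0.8571.
0.6240 < 0.8571, so cooperation is not sustainable.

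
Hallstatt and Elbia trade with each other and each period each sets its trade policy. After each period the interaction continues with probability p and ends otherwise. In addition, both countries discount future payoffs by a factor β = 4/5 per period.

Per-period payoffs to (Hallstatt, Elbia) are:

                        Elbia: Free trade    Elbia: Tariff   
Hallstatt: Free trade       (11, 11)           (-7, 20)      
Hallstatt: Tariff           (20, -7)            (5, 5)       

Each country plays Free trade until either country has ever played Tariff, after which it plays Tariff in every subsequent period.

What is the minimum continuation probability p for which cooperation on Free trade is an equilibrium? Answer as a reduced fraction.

With continuation probability p and discount β, the effective per-period discount factor is βp.
Grim-trigger IC: βp ≥ (20−11)/(20−5) = 3/5.
So p ≥ (3/5)/(4/5) = 3/4.

3/4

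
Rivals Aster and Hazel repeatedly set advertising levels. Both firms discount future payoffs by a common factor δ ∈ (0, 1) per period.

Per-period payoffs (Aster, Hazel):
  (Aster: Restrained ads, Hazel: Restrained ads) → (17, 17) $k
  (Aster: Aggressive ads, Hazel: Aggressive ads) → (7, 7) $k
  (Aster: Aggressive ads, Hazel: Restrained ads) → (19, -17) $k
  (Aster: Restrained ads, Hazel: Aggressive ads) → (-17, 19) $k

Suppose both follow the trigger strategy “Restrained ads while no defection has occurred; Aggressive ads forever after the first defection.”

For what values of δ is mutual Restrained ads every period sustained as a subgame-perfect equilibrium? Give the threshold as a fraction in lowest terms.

Under grim trigger the critical discount factor is (T−C)/(T−P) with T = 19, C = 17, P = 7.
δ* = (19−17)/(19−7) = 2/12 = 1/6.

1/6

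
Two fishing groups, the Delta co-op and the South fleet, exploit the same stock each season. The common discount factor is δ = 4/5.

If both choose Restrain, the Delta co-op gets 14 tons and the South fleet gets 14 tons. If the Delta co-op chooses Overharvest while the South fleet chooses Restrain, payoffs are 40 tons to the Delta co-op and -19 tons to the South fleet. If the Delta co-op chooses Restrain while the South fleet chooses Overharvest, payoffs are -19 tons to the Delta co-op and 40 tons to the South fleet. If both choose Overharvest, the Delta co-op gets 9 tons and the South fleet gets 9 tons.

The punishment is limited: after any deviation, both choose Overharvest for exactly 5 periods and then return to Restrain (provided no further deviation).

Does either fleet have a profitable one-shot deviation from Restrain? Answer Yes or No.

Yes

A one-shot deviation gives 40 now, then 9 for 5 periods, then back to 14.
Gain from deviating: (40−14) today; loss: (14−9) in each of the next 5 periods.
No-deviation condition: (14−9)(δ+…+δ^5) ≥ 40−14, i.e. δ+…+δ^5 ≥ 26/5.
At δ = 4/5: δ+…+δ^5 = 2.6893 < 5.2000.
So cooperation is not sustainable.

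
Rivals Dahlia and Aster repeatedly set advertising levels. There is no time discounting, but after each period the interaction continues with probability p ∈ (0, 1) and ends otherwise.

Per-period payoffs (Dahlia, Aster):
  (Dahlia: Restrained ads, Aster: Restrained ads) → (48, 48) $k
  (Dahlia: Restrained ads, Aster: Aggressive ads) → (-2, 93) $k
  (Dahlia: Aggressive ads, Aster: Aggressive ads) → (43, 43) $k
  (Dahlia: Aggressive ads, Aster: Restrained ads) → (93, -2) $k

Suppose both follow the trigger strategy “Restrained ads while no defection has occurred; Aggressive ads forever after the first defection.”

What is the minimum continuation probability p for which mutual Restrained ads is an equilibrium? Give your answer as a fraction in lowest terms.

With no time discounting, the continuation probability p plays the role of the discount factor.
Grim-trigger IC: 48/(1−p) ≥ 93 + 43p/(1−p) ⇒ p ≥ (93−48)/(93−43) = 9/10.

9/10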